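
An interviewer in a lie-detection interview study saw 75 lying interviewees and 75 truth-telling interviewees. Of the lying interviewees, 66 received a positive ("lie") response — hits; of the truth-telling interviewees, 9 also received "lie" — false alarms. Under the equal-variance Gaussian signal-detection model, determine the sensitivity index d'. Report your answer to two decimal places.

d' = 2.35

H = 66/75 = 0.8800
FA = 9/75 = 0.1200
Φ⁻¹(H) = Φ⁻¹(0.8800) = 1.1750
Φ⁻¹(FA) = Φ⁻¹(0.1200) = -1.1750
d' = z(H) − z(FA) = 1.1750 − (-1.1750) = 2.3500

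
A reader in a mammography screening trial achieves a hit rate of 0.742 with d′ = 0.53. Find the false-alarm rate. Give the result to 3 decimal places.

false-alarm rate = 0.548

z(hit rate) = z(0.742) = 0.6495
z(FA) = z(H) − d' = 0.6495 − 0.53 = 0.1195
false-alarm rate = Φ(0.1195) = 0.5476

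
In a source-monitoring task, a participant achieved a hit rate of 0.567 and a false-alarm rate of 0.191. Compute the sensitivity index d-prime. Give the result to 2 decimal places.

d-prime = 1.04

Φ⁻¹(0.567) = 0.1687, Φ⁻¹(0.191) = -0.8742
d' = z(H) − z(FA) = 0.1687 − (-0.8742) = 1.0429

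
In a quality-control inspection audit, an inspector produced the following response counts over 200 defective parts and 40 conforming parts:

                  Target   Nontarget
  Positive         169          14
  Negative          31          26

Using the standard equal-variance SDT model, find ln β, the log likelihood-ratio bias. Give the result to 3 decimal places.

H = 169/200 = 0.8450
FA = 14/40 = 0.3500
z(H) = z(0.8450) = 1.0152
z(FA) = z(0.3500) = -0.3853
ln β = −½·[z(H)² − z(FA)²] = −0.5 × (1.0306 − 0.1485) = -0.44105

ln β = -0.441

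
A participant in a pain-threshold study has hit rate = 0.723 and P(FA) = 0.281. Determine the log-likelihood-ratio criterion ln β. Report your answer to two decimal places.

z(H) = 0.592
z(FA) = -0.580
ln β = −½·[z(H)² − z(FA)²] = −0.5 × (0.350 − 0.336) = -0.007

ln β = -0.01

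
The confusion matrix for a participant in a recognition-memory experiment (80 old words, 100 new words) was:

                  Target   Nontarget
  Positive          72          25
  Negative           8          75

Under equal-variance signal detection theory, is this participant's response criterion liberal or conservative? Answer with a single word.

liberal

z(H) = 1.282, z(FA) = -0.674
c = −½·(z(H) + z(FA)) = -0.304
c < 0 → liberal criterion (biased toward responding “yes”).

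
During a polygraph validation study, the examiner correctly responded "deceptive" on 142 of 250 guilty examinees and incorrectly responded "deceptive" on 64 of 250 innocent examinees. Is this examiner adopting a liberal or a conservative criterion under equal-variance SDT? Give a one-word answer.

z(H) = 0.171, z(FA) = -0.656
c = −½·(z(H) + z(FA)) = 0.2425
c > 0 → conservative criterion (biased toward responding “no”).

conservative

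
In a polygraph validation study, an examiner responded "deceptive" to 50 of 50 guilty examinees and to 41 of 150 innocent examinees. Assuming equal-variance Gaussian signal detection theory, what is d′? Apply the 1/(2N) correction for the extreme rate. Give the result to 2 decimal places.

The hit rate is 50/50 = 1, so apply the 1/(2N) correction: H → 1 − 1/(2·50) = 0.99000.
z(H) = z(0.99000) = 2.326
z(FA) = z(0.27333) = -0.603
d' = 2.326 − (-0.603) = 2.929

d′ = 2.93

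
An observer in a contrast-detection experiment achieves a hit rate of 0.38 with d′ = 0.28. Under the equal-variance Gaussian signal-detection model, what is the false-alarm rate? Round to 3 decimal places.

z(hit rate) = z(0.38) = -0.3055
z(FA) = z(H) − d' = -0.3055 − 0.28 = -0.5855
false-alarm rate = Φ(-0.5855) = 0.2791

false-alarm rate = 0.279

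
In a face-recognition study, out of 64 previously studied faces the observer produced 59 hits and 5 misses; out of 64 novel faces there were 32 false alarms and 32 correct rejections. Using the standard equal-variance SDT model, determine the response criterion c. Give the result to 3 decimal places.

c = -0.709

H = 59/64 = 0.9219
FA = 32/64 = 0.5000
z(H) = z(0.9219) = 1.4180
z(FA) = z(0.5000) = 0.0000
c = −½·[z(H) + z(FA)] = −0.5 × (1.4180 + 0.0000) = -0.7090
c < 0: the observer has a liberal response bias.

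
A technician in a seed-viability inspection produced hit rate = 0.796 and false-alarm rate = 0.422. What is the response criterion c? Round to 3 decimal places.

z(H) = 0.8274
z(FA) = -0.1968
c = −½·[z(H) + z(FA)] = −0.5 × (0.8274 + (-0.1968)) = -0.3153

c = -0.315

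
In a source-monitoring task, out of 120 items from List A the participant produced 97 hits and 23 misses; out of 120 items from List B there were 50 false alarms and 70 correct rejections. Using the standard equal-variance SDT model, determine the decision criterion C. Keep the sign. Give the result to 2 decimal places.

C = -0.33

H = 97/120 = 0.8083
FA = 50/120 = 0.4167
z(H) = z(0.8083) = 0.872
z(FA) = z(0.4167) = -0.210
c = −½·[z(H) + z(FA)] = −0.5 × (0.872 + (-0.210)) = -0.331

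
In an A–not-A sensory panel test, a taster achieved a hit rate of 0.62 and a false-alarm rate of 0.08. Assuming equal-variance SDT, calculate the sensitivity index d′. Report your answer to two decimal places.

Φ⁻¹(H) = Φ⁻¹(0.62) = 0.3055
Φ⁻¹(FA) = Φ⁻¹(0.08) = -1.4051
d' = z(H) − z(FA) = 0.3055 − (-1.4051) = 1.7106

d′ = 1.71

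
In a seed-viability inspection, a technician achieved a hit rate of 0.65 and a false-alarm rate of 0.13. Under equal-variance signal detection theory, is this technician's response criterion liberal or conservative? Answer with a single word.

conservative

z(H) = 0.385, z(FA) = -1.126
c = −½·(z(H) + z(FA)) = 0.3705
c > 0 → conservative criterion (biased toward responding “no”).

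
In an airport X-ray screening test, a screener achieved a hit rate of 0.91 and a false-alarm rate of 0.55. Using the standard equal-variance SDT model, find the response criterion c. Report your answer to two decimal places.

z(0.91) = 1.3408, z(0.55) = 0.1257
c = −½·[z(H) + z(FA)] = −0.5 × (1.3408 + 0.1257) = -0.73325

c = -0.73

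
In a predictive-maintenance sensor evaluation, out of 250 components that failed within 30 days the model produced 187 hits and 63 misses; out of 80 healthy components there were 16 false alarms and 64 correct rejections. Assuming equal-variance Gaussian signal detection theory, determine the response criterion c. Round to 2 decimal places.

H = 187/250 = 0.7480
FA = 16/80 = 0.2000
z(H) = z(0.7480) = 0.6682
z(FA) = z(0.2000) = -0.8416
c = −½·[z(H) + z(FA)] = −0.5 × (0.6682 + (-0.8416)) = 0.0867
c > 0: the model has a conservative response bias.

c = 0.09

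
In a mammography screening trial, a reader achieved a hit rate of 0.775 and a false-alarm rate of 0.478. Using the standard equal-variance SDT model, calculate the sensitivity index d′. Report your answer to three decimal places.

d′ = 0.811

Φ⁻¹(H) = Φ⁻¹(0.775) = 0.7554
Φ⁻¹(FA) = Φ⁻¹(0.478) = -0.0552
d' = z(H) − z(FA) = 0.7554 − (-0.0552) = 0.8106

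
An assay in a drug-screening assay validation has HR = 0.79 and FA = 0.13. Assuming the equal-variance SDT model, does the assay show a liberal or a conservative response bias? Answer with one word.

conservative

z(H) = 0.806, z(FA) = -1.126
c = −½·(z(H) + z(FA)) = 0.160
c > 0 → conservative criterion (biased toward responding “no”).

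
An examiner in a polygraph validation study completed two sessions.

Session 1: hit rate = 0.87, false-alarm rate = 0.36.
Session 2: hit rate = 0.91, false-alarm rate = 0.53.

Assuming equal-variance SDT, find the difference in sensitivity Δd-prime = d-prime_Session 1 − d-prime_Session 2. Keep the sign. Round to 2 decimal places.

Session 1: z(0.87) = 1.126, z(0.36) = -0.358, d' = 1.484
Session 2: z(0.91) = 1.341, z(0.53) = 0.075, d' = 1.266
Δd' = d'_Session 1 − d'_Session 2 = 1.484 − 1.266 = 0.218
Session 1 has the higher sensitivity.

Δd-prime = 0.22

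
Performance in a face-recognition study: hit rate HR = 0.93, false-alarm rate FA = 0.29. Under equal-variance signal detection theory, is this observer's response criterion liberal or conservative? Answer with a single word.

liberal

z(H) = 1.476, z(FA) = -0.553
c = −½·(z(H) + z(FA)) = -0.4615
c < 0 → liberal criterion (biased toward responding “yes”).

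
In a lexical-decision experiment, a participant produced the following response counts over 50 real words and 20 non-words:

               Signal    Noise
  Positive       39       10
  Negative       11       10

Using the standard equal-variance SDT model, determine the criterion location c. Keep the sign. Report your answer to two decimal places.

H = 39/50 = 0.7800
FA = 10/20 = 0.5000
Φ⁻¹(0.7800) = 0.772, Φ⁻¹(0.5000) = 0.000
c = −½·[z(H) + z(FA)] = −0.5 × (0.772 + 0.000) = -0.386
c < 0: the participant has a liberal response bias.

c = -0.39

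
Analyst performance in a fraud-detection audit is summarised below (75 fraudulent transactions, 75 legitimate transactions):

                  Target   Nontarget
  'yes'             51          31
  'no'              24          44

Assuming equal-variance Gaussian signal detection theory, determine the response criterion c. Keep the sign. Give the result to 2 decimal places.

c = -0.12

H = 51/75 = 0.6800
FA = 31/75 = 0.4133
z(H) = z(0.6800) = 0.4677
z(FA) = z(0.4133) = -0.2191
c = −½·[z(H) + z(FA)] = −0.5 × (0.4677 + (-0.2191)) = -0.1243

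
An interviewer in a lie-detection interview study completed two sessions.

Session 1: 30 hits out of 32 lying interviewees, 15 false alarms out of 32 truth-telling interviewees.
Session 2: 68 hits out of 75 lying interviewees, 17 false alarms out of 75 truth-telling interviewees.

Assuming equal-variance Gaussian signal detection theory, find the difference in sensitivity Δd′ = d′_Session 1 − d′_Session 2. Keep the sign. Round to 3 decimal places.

Session 1: z(0.9375) = 1.5341, z(0.4688) = -0.0783, d' = 1.6124
Session 2: z(0.9067) = 1.3207, z(0.2267) = -0.7498, d' = 2.0705
Δd' = d'_Session 1 − d'_Session 2 = 1.6124 − 2.0705 = -0.4581
Session 2 has the higher sensitivity.

Δd′ = -0.458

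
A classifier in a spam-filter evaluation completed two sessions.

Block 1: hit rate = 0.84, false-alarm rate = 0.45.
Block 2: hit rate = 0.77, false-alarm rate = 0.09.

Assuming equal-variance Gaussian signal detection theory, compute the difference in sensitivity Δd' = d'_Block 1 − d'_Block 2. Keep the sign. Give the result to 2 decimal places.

Δd' = -0.96

Block 1: z(0.84) = 0.994, z(0.45) = -0.126, d' = 1.120
Block 2: z(0.77) = 0.739, z(0.09) = -1.341, d' = 2.080
Δd' = d'_Block 1 − d'_Block 2 = 1.120 − 2.080 = -0.960
Block 2 has the higher sensitivity.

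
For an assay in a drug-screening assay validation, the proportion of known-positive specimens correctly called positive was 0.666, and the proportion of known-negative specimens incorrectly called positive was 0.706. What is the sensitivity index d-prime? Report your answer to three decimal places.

d-prime = -0.113

z(H) = 0.4289
z(FA) = 0.5417
d' = z(H) − z(FA) = 0.4289 − 0.5417 = -0.1128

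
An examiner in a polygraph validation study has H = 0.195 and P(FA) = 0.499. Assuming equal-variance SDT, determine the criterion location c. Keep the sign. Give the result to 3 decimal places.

c = 0.431

Φ⁻¹(H) = Φ⁻¹(0.195) = -0.8596
Φ⁻¹(FA) = Φ⁻¹(0.499) = -0.0025
c = −½·[z(H) + z(FA)] = −0.5 × (-0.8596 + (-0.0025)) = 0.43105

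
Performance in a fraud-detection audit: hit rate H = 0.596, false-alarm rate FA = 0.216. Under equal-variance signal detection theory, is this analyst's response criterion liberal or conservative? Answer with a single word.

conservative

z(H) = 0.243, z(FA) = -0.786
c = −½·(z(H) + z(FA)) = 0.2715
c > 0 → conservative criterion (biased toward responding “no”).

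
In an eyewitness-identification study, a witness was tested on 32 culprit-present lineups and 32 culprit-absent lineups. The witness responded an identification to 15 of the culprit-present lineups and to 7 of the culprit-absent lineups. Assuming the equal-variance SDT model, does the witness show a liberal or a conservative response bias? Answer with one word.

z(H) = -0.078, z(FA) = -0.776
c = −½·(z(H) + z(FA)) = 0.427
c > 0 → conservative criterion (biased toward responding “no”).

conservative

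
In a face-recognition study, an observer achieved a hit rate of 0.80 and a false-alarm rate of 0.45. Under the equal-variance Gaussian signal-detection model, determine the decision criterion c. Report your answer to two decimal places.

z(H) = z(0.80) = 0.842
z(FA) = z(0.45) = -0.126
c = −½·[z(H) + z(FA)] = −0.5 × (0.842 + (-0.126)) = -0.358

c = -0.36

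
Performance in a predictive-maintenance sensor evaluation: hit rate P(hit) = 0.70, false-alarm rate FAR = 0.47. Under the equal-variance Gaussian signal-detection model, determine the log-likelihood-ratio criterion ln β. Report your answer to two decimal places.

ln β = -0.13

Φ⁻¹(H) = 0.524
Φ⁻¹(FA) = -0.075
ln β = −½·[z(H)² − z(FA)²] = −0.5 × (0.275 − 0.006) = -0.1345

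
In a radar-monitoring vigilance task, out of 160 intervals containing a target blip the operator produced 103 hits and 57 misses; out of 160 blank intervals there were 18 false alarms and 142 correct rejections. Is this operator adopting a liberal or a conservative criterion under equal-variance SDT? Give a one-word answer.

z(H) = 0.369, z(FA) = -1.213
c = −½·(z(H) + z(FA)) = 0.422
c > 0 → conservative criterion (biased toward responding “no”).

conservative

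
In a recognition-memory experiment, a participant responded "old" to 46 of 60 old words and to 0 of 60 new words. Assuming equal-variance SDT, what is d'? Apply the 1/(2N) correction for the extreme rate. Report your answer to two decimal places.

The false-alarm rate is 0/60 = 0, so apply the 1/(2N) correction: FA → 1/(2·60) = 0.00833.
z(H) = z(0.76667) = 0.728
z(FA) = z(0.00833) = -2.394
d' = 0.728 − (-2.394) = 3.122

d' = 3.12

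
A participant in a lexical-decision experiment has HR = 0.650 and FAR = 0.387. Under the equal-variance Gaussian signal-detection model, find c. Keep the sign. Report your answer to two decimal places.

z(0.650) = 0.385, z(0.387) = -0.287
c = −½·[z(H) + z(FA)] = −0.5 × (0.385 + (-0.287)) = -0.049

c = -0.05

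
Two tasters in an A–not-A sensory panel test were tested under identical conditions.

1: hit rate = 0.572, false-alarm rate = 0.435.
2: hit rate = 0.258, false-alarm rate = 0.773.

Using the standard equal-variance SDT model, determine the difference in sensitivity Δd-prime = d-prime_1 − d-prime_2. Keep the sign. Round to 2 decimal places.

1: z(0.572) = 0.181, z(0.435) = -0.164, d' = 0.345
2: z(0.258) = -0.650, z(0.773) = 0.749, d' = -1.399
Δd' = d'_1 − d'_2 = 0.345 − (-1.399) = 1.744
1 has the higher sensitivity.

Δd-prime = 1.74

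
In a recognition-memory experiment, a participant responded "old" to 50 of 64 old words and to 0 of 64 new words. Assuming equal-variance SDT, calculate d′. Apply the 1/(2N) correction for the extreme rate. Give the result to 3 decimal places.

The false-alarm rate is 0/64 = 0, so apply the 1/(2N) correction: FA → 1/(2·64) = 0.00781.
z(H) = z(0.78125) = 0.7764
z(FA) = z(0.00781) = -2.4177
d' = 0.7764 − (-2.4177) = 3.1941

d′ = 3.194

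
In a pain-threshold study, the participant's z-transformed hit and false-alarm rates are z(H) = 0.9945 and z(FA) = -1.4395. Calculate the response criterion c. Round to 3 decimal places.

c = 0.223

c = −½·[z(H) + z(FA)] = −½·(0.9945 + (-1.4395)) = 0.2225
c > 0: the participant has a conservative response bias.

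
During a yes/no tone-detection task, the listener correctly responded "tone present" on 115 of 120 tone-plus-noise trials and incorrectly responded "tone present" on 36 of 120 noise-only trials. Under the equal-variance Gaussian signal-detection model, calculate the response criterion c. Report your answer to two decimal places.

H = 115/120 = 0.9583
FA = 36/120 = 0.3000
Φ⁻¹(H) = Φ⁻¹(0.9583) = 1.7313
Φ⁻¹(FA) = Φ⁻¹(0.3000) = -0.5244
c = −½·[z(H) + z(FA)] = −0.5 × (1.7313 + (-0.5244)) = -0.60345
c < 0: the listener has a liberal response bias.

c = -0.60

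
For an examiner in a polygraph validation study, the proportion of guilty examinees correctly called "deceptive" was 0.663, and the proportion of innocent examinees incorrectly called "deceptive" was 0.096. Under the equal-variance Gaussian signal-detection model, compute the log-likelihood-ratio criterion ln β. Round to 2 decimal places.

z(H) = z(0.663) = 0.421
z(FA) = z(0.096) = -1.305
ln β = −½·[z(H)² − z(FA)²] = −0.5 × (0.177 − 1.703) = 0.763

ln β = 0.76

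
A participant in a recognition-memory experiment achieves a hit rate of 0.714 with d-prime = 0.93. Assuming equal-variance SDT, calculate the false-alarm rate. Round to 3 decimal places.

z(hit rate) = z(0.714) = 0.5651
z(FA) = z(H) − d' = 0.5651 − 0.93 = -0.3649
false-alarm rate = Φ(-0.3649) = 0.3576

false-alarm rate = 0.358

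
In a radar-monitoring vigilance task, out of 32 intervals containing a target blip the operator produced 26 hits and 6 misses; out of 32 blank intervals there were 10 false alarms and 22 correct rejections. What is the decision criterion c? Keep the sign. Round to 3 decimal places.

H = 26/32 = 0.8125
FA = 10/32 = 0.3125
z(H) = z(0.8125) = 0.8871
z(FA) = z(0.3125) = -0.4888
c = −½·[z(H) + z(FA)] = −0.5 × (0.8871 + (-0.4888)) = -0.19915

c = -0.199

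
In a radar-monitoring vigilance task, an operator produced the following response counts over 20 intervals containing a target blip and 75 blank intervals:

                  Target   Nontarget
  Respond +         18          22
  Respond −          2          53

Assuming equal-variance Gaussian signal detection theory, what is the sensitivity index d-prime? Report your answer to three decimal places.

H = 18/20 = 0.9000
FA = 22/75 = 0.2933
z(H) = 1.2816
z(FA) = -0.5438
d' = z(H) − z(FA) = 1.2816 − (-0.5438) = 1.8254

d-prime = 1.825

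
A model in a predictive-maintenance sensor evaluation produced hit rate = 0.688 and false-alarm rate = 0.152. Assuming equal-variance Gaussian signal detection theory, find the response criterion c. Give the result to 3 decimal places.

c = 0.269

Φ⁻¹(0.688) = 0.4902, Φ⁻¹(0.152) = -1.0279
c = −½·[z(H) + z(FA)] = −0.5 × (0.4902 + (-1.0279)) = 0.26885
c > 0: the model has a conservative response bias.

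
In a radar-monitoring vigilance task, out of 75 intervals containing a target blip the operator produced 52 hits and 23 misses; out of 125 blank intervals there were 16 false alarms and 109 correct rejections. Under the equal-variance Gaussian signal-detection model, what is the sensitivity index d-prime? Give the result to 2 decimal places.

d-prime = 1.64

H = 52/75 = 0.6933
FA = 16/125 = 0.1280
Φ⁻¹(H) = Φ⁻¹(0.6933) = 0.505
Φ⁻¹(FA) = Φ⁻¹(0.1280) = -1.136
d' = z(H) − z(FA) = 0.505 − (-1.136) = 1.641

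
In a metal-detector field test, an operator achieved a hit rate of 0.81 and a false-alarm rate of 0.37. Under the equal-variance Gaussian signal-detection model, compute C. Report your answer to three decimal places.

C = -0.273

Φ⁻¹(H) = Φ⁻¹(0.81) = 0.8779
Φ⁻¹(FA) = Φ⁻¹(0.37) = -0.3319
c = −½·[z(H) + z(FA)] = −0.5 × (0.8779 + (-0.3319)) = -0.2730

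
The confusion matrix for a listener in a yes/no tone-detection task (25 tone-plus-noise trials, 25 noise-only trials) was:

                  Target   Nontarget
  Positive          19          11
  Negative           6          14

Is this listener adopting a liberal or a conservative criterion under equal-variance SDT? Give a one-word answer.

liberal

z(H) = 0.706, z(FA) = -0.151
c = −½·(z(H) + z(FA)) = -0.2775
c < 0 → liberal criterion (biased toward responding “yes”).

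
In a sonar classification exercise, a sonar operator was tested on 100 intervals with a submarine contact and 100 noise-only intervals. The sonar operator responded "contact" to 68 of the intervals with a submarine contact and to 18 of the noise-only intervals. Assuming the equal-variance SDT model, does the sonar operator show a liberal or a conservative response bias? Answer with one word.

conservative

z(H) = 0.468, z(FA) = -0.915
c = −½·(z(H) + z(FA)) = 0.2235
c > 0 → conservative criterion (biased toward responding “no”).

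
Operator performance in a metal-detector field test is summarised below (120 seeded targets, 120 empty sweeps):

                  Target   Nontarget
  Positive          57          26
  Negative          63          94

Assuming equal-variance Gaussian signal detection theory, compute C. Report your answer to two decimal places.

C = 0.42

H = 57/120 = 0.4750
FA = 26/120 = 0.2167
Φ⁻¹(0.4750) = -0.063, Φ⁻¹(0.2167) = -0.783
c = −½·[z(H) + z(FA)] = −0.5 × (-0.063 + (-0.783)) = 0.423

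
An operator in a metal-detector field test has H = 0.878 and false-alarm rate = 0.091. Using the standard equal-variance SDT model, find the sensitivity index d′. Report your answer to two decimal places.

d′ = 2.50

z(H) = z(0.878) = 1.165
z(FA) = z(0.091) = -1.335
d' = z(H) − z(FA) = 1.165 − (-1.335) = 2.500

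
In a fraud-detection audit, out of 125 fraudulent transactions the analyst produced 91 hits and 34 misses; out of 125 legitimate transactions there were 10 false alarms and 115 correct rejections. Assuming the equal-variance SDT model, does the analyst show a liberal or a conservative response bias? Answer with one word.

z(H) = 0.607, z(FA) = -1.405
c = −½·(z(H) + z(FA)) = 0.399
c > 0 → conservative criterion (biased toward responding “no”).

conservative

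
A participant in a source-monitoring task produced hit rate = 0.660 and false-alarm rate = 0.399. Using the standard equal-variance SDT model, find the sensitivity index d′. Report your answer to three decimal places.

z(0.660) = 0.4125, z(0.399) = -0.2559
d' = z(H) − z(FA) = 0.4125 − (-0.2559) = 0.6684

d′ = 0.668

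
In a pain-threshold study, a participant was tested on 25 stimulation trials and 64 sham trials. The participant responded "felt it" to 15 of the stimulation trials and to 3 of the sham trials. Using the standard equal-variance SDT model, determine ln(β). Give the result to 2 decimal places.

H = 15/25 = 0.6000
FA = 3/64 = 0.0469
Φ⁻¹(H) = 0.253
Φ⁻¹(FA) = -1.676
ln β = −½·[z(H)² − z(FA)²] = −0.5 × (0.064 − 2.809) = 1.3725

ln β = 1.37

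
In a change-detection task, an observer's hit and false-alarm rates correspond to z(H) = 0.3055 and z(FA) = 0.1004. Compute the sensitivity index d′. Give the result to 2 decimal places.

d' = z(H) − z(FA) = 0.3055 − 0.1004 = 0.2051

d′ = 0.21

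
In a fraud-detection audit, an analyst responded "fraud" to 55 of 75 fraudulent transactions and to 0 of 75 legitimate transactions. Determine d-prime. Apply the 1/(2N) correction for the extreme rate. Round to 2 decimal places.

d-prime = 3.10

The false-alarm rate is 0/75 = 0, so apply the 1/(2N) correction: FA → 1/(2·75) = 0.00667.
z(H) = z(0.73333) = 0.623
z(FA) = z(0.00667) = -2.475
d' = 0.623 − (-2.475) = 3.098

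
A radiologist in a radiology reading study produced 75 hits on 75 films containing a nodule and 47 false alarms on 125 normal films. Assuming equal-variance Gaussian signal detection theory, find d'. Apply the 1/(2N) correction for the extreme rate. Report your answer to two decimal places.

d' = 2.79

The hit rate is 75/75 = 1, so apply the 1/(2N) correction: H → 1 − 1/(2·75) = 0.99333.
z(H) = z(0.99333) = 2.475
z(FA) = z(0.37600) = -0.316
d' = 2.475 − (-0.316) = 2.791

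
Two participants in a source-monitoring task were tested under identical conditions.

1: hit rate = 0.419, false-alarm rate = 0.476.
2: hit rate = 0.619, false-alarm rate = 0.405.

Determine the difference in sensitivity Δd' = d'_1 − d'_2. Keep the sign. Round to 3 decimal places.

Δd' = -0.688

1: z(0.419) = -0.2045, z(0.476) = -0.0602, d' = -0.1443
2: z(0.619) = 0.3029, z(0.405) = -0.2404, d' = 0.5433
Δd' = d'_1 − d'_2 = -0.1443 − 0.5433 = -0.6876
2 has the higher sensitivity.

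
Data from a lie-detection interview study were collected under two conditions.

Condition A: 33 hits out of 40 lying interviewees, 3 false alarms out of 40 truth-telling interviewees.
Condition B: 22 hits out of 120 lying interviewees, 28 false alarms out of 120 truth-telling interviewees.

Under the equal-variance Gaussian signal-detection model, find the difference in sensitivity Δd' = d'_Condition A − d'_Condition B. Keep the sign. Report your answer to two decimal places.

Δd' = 2.55

Condition A: z(0.8250) = 0.935, z(0.0750) = -1.440, d' = 2.375
Condition B: z(0.1833) = -0.903, z(0.2333) = -0.728, d' = -0.175
Δd' = d'_Condition A − d'_Condition B = 2.375 − (-0.175) = 2.550
Condition A has the higher sensitivity.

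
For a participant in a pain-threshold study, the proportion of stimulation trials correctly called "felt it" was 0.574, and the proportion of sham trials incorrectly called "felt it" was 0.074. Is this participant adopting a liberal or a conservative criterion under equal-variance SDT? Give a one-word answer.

z(H) = 0.187, z(FA) = -1.447
c = −½·(z(H) + z(FA)) = 0.630
c > 0 → conservative criterion (biased toward responding “no”).

conservative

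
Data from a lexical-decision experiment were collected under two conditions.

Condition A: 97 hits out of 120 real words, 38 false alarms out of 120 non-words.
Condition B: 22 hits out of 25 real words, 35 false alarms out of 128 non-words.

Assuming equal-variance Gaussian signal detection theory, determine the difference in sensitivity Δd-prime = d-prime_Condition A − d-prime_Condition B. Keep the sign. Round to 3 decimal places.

Condition A: z(0.8083) = 0.8716, z(0.3167) = -0.4769, d' = 1.3485
Condition B: z(0.8800) = 1.1750, z(0.2734) = -0.6026, d' = 1.7776
Δd' = d'_Condition A − d'_Condition B = 1.3485 − 1.7776 = -0.4291
Condition B has the higher sensitivity.

Δd-prime = -0.429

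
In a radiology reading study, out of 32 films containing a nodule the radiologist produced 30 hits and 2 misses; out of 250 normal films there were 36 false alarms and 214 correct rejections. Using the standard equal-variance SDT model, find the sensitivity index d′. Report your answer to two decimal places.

H = 30/32 = 0.9375
FA = 36/250 = 0.1440
z(H) = 1.5341
z(FA) = -1.0625
d' = z(H) − z(FA) = 1.5341 − (-1.0625) = 2.5966

d′ = 2.60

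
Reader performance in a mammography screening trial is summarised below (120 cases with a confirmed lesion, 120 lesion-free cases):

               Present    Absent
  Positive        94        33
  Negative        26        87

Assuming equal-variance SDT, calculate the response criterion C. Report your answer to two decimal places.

H = 94/120 = 0.7833
FA = 33/120 = 0.2750
z(H) = 0.7834
z(FA) = -0.5978
c = −½·[z(H) + z(FA)] = −0.5 × (0.7834 + (-0.5978)) = -0.0928
c < 0: the reader has a liberal response bias.

C = -0.09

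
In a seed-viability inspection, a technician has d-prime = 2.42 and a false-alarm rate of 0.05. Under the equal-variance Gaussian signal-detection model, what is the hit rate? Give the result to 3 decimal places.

hit rate = 0.781

z(false-alarm rate) = z(0.05) = -1.6449
z(H) = z(FA) + d' = -1.6449 + 2.42 = 0.7751
hit rate = Φ(0.7751) = 0.7809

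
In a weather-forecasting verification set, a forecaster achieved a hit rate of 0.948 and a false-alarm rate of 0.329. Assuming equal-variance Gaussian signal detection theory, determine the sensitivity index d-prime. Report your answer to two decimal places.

d-prime = 2.07

z(0.948) = 1.6258, z(0.329) = -0.4427
d' = z(H) − z(FA) = 1.6258 − (-0.4427) = 2.0685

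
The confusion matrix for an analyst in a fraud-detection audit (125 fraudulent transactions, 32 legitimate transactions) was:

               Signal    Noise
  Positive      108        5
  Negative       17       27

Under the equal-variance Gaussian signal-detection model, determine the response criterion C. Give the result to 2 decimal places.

H = 108/125 = 0.8640
FA = 5/32 = 0.1562
z(H) = z(0.8640) = 1.098
z(FA) = z(0.1562) = -1.010
c = −½·[z(H) + z(FA)] = −0.5 × (1.098 + (-1.010)) = -0.044
c < 0: the analyst has a liberal response bias.

C = -0.04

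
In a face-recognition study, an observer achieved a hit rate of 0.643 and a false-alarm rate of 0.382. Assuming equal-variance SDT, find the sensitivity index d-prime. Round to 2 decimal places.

d-prime = 0.67

z(H) = 0.3665
z(FA) = -0.3002
d' = z(H) − z(FA) = 0.3665 − (-0.3002) = 0.6667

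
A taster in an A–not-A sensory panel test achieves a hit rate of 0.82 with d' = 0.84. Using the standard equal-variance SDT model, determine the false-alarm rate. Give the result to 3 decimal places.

false-alarm rate = 0.530

z(hit rate) = z(0.82) = 0.9154
z(FA) = z(H) − d' = 0.9154 − 0.84 = 0.0754
false-alarm rate = Φ(0.0754) = 0.5301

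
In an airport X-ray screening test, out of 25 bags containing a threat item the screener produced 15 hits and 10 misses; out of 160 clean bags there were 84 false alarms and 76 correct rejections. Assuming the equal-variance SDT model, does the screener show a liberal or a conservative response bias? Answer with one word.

liberal

z(H) = 0.253, z(FA) = 0.063
c = −½·(z(H) + z(FA)) = -0.158
c < 0 → liberal criterion (biased toward responding “yes”).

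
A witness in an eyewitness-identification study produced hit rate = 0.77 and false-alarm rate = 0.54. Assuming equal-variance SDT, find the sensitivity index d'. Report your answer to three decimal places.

d' = 0.638

Φ⁻¹(H) = Φ⁻¹(0.77) = 0.7388
Φ⁻¹(FA) = Φ⁻¹(0.54) = 0.1004
d' = z(H) − z(FA) = 0.7388 − 0.1004 = 0.6384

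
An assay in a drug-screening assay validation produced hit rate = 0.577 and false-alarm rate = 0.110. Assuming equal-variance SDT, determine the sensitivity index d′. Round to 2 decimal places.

z(0.577) = 0.1942, z(0.110) = -1.2265
d' = z(H) − z(FA) = 0.1942 − (-1.2265) = 1.4207

d′ = 1.42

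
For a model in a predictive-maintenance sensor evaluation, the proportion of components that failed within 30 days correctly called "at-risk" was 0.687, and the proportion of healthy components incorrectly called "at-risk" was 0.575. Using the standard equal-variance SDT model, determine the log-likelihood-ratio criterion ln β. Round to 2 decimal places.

z(H) = 0.487
z(FA) = 0.189
ln β = −½·[z(H)² − z(FA)²] = −0.5 × (0.237 − 0.036) = -0.1005

ln β = -0.10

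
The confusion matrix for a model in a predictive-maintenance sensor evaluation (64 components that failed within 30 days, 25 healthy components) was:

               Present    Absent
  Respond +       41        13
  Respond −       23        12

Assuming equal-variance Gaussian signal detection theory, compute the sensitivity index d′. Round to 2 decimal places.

d′ = 0.31

H = 41/64 = 0.6406
FA = 13/25 = 0.5200
Φ⁻¹(H) = Φ⁻¹(0.6406) = 0.360
Φ⁻¹(FA) = Φ⁻¹(0.5200) = 0.050
d' = z(H) − z(FA) = 0.360 − 0.050 = 0.310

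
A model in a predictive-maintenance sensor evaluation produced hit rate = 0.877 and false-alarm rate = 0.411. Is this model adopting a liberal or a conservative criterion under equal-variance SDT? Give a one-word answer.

liberal

z(H) = 1.160, z(FA) = -0.225
c = −½·(z(H) + z(FA)) = -0.4675
c < 0 → liberal criterion (biased toward responding “yes”).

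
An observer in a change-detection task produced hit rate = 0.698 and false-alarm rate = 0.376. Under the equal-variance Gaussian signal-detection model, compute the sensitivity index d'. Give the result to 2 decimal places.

z(H) = z(0.698) = 0.5187
z(FA) = z(0.376) = -0.3160
d' = z(H) − z(FA) = 0.5187 − (-0.3160) = 0.8347

d' = 0.83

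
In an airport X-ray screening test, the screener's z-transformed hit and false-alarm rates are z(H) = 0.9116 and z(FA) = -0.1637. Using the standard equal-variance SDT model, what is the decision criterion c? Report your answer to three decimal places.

c = -0.374

c = −½·[z(H) + z(FA)] = −½·(0.9116 + (-0.1637)) = -0.37395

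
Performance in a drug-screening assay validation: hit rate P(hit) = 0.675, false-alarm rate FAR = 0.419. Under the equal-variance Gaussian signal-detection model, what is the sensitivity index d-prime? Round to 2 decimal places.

d-prime = 0.66

Φ⁻¹(H) = Φ⁻¹(0.675) = 0.4538
Φ⁻¹(FA) = Φ⁻¹(0.419) = -0.2045
d' = z(H) − z(FA) = 0.4538 − (-0.2045) = 0.6583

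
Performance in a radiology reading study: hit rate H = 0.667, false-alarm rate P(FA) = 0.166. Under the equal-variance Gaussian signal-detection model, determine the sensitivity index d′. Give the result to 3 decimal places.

d′ = 1.402

Φ⁻¹(H) = Φ⁻¹(0.667) = 0.4316
Φ⁻¹(FA) = Φ⁻¹(0.166) = -0.9701
d' = z(H) − z(FA) = 0.4316 − (-0.9701) = 1.4017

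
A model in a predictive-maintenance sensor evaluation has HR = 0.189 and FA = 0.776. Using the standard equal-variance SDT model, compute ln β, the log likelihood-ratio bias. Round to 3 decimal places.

ln β = -0.101

z(H) = -0.8816
z(FA) = 0.7588
ln β = −½·[z(H)² − z(FA)²] = −0.5 × (0.7772 − 0.5758) = -0.1007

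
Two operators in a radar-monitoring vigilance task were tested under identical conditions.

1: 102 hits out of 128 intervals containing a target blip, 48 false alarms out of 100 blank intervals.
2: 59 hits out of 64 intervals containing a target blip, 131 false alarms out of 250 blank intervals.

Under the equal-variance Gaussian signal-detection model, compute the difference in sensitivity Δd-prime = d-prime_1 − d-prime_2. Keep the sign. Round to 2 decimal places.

1: z(0.7969) = 0.831, z(0.4800) = -0.050, d' = 0.881
2: z(0.9219) = 1.418, z(0.5240) = 0.060, d' = 1.358
Δd' = d'_1 − d'_2 = 0.881 − 1.358 = -0.477
2 has the higher sensitivity.

Δd-prime = -0.48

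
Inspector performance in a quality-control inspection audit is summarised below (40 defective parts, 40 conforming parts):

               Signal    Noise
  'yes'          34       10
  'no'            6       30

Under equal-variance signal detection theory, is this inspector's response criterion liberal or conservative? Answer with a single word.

liberal

z(H) = 1.036, z(FA) = -0.674
c = −½·(z(H) + z(FA)) = -0.181
c < 0 → liberal criterion (biased toward responding “yes”).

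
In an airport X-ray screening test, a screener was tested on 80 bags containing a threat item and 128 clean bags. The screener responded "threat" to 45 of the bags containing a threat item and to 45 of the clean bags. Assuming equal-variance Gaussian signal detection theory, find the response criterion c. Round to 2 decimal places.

c = 0.11

H = 45/80 = 0.5625
FA = 45/128 = 0.3516
z(H) = z(0.5625) = 0.157
z(FA) = z(0.3516) = -0.381
c = −½·[z(H) + z(FA)] = −0.5 × (0.157 + (-0.381)) = 0.112
c > 0: the screener has a conservative response bias.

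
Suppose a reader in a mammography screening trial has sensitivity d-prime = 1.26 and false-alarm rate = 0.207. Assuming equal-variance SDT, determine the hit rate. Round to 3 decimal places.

hit rate = 0.671

z(false-alarm rate) = z(0.207) = -0.8169
z(H) = z(FA) + d' = -0.8169 + 1.26 = 0.4431
hit rate = Φ(0.4431) = 0.6712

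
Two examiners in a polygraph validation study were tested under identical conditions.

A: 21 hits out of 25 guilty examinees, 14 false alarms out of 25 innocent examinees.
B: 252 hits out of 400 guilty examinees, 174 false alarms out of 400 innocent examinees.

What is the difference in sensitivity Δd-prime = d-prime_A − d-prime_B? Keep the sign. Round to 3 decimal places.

A: z(0.8400) = 0.9945, z(0.5600) = 0.1510, d' = 0.8435
B: z(0.6300) = 0.3319, z(0.4350) = -0.1637, d' = 0.4956
Δd' = d'_A − d'_B = 0.8435 − 0.4956 = 0.3479
A has the higher sensitivity.

Δd-prime = 0.348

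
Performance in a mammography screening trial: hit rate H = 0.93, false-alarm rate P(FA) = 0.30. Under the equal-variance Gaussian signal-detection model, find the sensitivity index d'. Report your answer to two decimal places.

z(0.93) = 1.4758, z(0.30) = -0.5244
d' = z(H) − z(FA) = 1.4758 − (-0.5244) = 2.0002

d' = 2.00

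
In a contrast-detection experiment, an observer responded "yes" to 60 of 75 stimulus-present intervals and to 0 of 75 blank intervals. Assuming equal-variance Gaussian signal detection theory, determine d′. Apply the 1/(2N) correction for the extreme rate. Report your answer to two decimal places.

The false-alarm rate is 0/75 = 0, so apply the 1/(2N) correction: FA → 1/(2·75) = 0.00667.
z(H) = z(0.80000) = 0.842
z(FA) = z(0.00667) = -2.475
d' = 0.842 − (-2.475) = 3.317

d′ = 3.32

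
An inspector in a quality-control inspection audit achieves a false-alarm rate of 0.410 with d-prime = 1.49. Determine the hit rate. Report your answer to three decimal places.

hit rate = 0.897

z(false-alarm rate) = z(0.410) = -0.2275
z(H) = z(FA) + d' = -0.2275 + 1.49 = 1.2625
hit rate = Φ(1.2625) = 0.8966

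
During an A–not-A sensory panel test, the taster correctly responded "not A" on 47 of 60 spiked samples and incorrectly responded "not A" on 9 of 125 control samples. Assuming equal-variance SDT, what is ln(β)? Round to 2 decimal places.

H = 47/60 = 0.7833
FA = 9/125 = 0.0720
z(0.7833) = 0.783, z(0.0720) = -1.461
ln β = −½·[z(H)² − z(FA)²] = −0.5 × (0.613 − 2.135) = 0.761

ln β = 0.76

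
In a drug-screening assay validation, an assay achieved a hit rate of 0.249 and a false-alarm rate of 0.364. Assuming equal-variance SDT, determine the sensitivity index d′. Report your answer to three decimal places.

Φ⁻¹(H) = Φ⁻¹(0.249) = -0.6776
Φ⁻¹(FA) = Φ⁻¹(0.364) = -0.3478
d' = z(H) − z(FA) = -0.6776 − (-0.3478) = -0.3298

d′ = -0.330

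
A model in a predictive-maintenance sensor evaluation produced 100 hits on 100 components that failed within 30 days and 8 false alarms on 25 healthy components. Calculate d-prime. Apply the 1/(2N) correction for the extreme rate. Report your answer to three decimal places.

d-prime = 3.044

The hit rate is 100/100 = 1, so apply the 1/(2N) correction: H → 1 − 1/(2·100) = 0.99500.
z(H) = z(0.99500) = 2.5758
z(FA) = z(0.32000) = -0.4677
d' = 2.5758 − (-0.4677) = 3.0435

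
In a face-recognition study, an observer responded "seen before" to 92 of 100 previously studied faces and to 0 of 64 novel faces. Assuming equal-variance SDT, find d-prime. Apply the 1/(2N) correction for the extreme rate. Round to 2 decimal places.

d-prime = 3.82

The false-alarm rate is 0/64 = 0, so apply the 1/(2N) correction: FA → 1/(2·64) = 0.00781.
z(H) = z(0.92000) = 1.405
z(FA) = z(0.00781) = -2.418
d' = 1.405 − (-2.418) = 3.823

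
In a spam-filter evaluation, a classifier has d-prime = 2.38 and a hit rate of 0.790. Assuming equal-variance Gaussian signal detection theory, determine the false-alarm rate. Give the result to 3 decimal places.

z(hit rate) = z(0.790) = 0.8064
z(FA) = z(H) − d' = 0.8064 − 2.38 = -1.5736
false-alarm rate = Φ(-1.5736) = 0.0578

false-alarm rate = 0.058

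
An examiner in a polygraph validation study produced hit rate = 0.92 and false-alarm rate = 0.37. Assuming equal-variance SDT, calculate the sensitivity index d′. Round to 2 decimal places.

z(H) = 1.405
z(FA) = -0.332
d' = z(H) − z(FA) = 1.405 − (-0.332) = 1.737

d′ = 1.74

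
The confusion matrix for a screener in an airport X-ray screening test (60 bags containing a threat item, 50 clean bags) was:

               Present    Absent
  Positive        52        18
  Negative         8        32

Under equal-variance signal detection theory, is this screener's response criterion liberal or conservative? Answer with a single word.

liberal

z(H) = 1.111, z(FA) = -0.358
c = −½·(z(H) + z(FA)) = -0.3765
c < 0 → liberal criterion (biased toward responding “yes”).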